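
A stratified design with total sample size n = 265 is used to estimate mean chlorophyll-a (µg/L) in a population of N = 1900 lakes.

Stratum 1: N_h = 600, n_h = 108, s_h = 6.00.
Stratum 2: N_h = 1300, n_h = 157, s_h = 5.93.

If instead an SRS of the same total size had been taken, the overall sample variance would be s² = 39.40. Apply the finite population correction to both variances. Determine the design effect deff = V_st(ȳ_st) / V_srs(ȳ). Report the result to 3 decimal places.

V̂(ȳ_st) = Σ W_h² (1 − n_h/N_h) s_h²/n_h, with W_h = N_h/N and N = 1900:
  stratum 1: (600/1900)²·(1 − 108/600)·6.00²/108 = 0.0272576
  stratum 2: (1300/1900)²·(1 − 157/1300)·5.93²/157 = 0.0921918
V_st = 0.119449
V_srs = (1 − 265/1900)·39.40/265 = 0.127942
deff = V_st / V_srs = 0.119449/0.127942 = 0.9336

deff ≈ 0.934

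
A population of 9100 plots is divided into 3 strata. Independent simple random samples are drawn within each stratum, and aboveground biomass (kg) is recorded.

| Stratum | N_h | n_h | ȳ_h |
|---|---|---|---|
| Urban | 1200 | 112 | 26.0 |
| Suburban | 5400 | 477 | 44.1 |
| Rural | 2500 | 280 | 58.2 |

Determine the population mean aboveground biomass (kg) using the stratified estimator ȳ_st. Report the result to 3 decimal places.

N = Σ N_h = 9100. Stratum weights W_h = N_h/N.
ȳ_st = (1200·26.0 + 5400·44.1 + 2500·58.2) / 9100 = 45.58681

ȳ_st ≈ 45.587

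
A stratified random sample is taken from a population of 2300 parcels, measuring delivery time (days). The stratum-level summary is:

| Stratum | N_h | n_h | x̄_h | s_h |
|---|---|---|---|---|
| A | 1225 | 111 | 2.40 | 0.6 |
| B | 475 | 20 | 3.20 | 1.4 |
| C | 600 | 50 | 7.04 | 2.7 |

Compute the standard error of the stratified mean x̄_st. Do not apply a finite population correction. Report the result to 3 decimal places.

SE(x̄_st) ≈ 0.123

V̂(x̄_st) = Σ W_h² s_h²/n_h, with W_h = N_h/N and N = 2300:
  stratum A: (1225/2300)²·0.6²/111 = 0.000920017
  stratum B: (475/2300)²·1.4²/20 = 0.00417982
  stratum C: (600/2300)²·2.7²/50 = 0.00992212
V̂(x̄_st) = 0.015022
SE(x̄_st) = √0.015022 = 0.122564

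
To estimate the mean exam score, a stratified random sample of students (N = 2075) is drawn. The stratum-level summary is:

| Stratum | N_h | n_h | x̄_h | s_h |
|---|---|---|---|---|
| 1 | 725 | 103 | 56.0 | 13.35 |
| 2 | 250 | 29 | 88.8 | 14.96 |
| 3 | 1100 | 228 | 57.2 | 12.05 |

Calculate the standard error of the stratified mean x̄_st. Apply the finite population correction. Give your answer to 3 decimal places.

SE(x̄_st) ≈ 0.650

V̂(x̄_st) = Σ W_h² (1 − n_h/N_h) s_h²/n_h, with W_h = N_h/N and N = 2075:
  stratum 1: (725/2075)²·(1 − 103/725)·13.35²/103 = 0.181225
  stratum 2: (250/2075)²·(1 − 29/250)·14.96²/29 = 0.0990287
  stratum 3: (1100/2075)²·(1 − 228/1100)·12.05²/228 = 0.141877
V̂(x̄_st) = 0.422131
SE(x̄_st) = √0.422131 = 0.649716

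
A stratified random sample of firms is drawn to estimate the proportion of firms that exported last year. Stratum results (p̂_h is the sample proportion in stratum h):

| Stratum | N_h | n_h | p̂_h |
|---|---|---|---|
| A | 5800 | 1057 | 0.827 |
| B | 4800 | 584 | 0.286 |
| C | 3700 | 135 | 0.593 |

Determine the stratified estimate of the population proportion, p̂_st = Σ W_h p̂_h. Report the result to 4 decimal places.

N = 14300; stratum weights W_h = N_h/N.
p̂_st = Σ W_h p̂_h = (5800·0.827 + 4800·0.286 + 3700·0.593)/14300 = 0.58486

p̂_st ≈ 0.5849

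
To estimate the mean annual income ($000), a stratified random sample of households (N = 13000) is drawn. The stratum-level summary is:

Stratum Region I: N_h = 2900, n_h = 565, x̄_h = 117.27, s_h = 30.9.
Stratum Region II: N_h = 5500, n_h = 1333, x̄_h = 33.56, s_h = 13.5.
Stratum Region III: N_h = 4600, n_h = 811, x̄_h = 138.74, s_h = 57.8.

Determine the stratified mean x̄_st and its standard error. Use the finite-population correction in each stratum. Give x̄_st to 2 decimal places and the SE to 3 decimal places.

x̄_st ≈ 89.45, SE ≈ 0.715

x̄_st = Σ W_h x̄_h = (2900·117.27 + 5500·33.56 + 4600·138.74)/13000 = 89.45131
V̂(x̄_st) = Σ W_h² (1 − n_h/N_h) s_h²/n_h, with W_h = N_h/N and N = 13000:
  stratum Region I: (2900/13000)²·(1 − 565/2900)·30.9²/565 = 0.0677122
  stratum Region II: (5500/13000)²·(1 − 1333/5500)·13.5²/1333 = 0.0185412
  stratum Region III: (4600/13000)²·(1 − 811/4600)·57.8²/811 = 0.424845
V̂(x̄_st) = 0.511098
SE(x̄_st) = √0.511098 = 0.714911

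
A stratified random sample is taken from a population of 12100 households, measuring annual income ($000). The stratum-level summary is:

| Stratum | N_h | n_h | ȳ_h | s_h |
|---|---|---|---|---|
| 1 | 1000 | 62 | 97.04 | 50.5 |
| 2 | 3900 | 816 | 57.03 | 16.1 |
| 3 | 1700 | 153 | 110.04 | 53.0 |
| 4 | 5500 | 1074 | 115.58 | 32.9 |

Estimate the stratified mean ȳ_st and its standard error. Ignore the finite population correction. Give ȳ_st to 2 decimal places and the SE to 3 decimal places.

ȳ_st = Σ W_h ȳ_h = (1000·97.04 + 3900·57.03 + 1700·110.04 + 5500·115.58)/12100 = 94.39793
V̂(ȳ_st) = Σ W_h² s_h²/n_h, with W_h = N_h/N and N = 12100:
  stratum 1: (1000/12100)²·50.5²/62 = 0.280944
  stratum 2: (3900/12100)²·16.1²/816 = 0.0330005
  stratum 3: (1700/12100)²·53.0²/153 = 0.362399
  stratum 4: (5500/12100)²·32.9²/1074 = 0.208229
V̂(ȳ_st) = 0.884574
SE(ȳ_st) = √0.884574 = 0.940518

ȳ_st ≈ 94.40, SE ≈ 0.941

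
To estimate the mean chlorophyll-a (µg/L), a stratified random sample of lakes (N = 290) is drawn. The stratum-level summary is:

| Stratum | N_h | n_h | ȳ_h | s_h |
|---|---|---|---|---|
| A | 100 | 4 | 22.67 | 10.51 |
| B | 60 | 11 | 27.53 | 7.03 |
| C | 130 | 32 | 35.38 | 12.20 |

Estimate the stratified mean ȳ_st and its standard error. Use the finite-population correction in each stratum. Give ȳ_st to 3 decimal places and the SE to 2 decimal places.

ȳ_st = Σ W_h ȳ_h = (100·22.67 + 60·27.53 + 130·35.38)/290 = 29.37310
V̂(ȳ_st) = Σ W_h² (1 − n_h/N_h) s_h²/n_h, with W_h = N_h/N and N = 290:
  stratum A: (100/290)²·(1 − 4/100)·10.51²/4 = 3.15225
  stratum B: (60/290)²·(1 − 11/60)·7.03²/11 = 0.157061
  stratum C: (130/290)²·(1 − 32/130)·12.20²/32 = 0.704601
V̂(ȳ_st) = 4.01391
SE(ȳ_st) = √4.01391 = 2.00348

ȳ_st ≈ 29.373, SE ≈ 2.00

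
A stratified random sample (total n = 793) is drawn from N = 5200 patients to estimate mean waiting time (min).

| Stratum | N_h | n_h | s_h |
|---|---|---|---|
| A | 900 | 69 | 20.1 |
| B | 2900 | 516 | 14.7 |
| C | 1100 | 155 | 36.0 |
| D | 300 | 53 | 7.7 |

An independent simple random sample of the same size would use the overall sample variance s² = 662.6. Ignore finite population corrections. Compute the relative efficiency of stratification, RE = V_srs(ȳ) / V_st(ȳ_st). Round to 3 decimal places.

V̂(ȳ_st) = Σ W_h² s_h²/n_h, with W_h = N_h/N and N = 5200:
  stratum A: (900/5200)²·20.1²/69 = 0.175397
  stratum B: (2900/5200)²·14.7²/516 = 0.130249
  stratum C: (1100/5200)²·36.0²/155 = 0.374155
  stratum D: (300/5200)²·7.7²/53 = 0.00372341
V_st = 0.683524
V_srs = s²/n = 662.6/793 = 0.835561
Relative efficiency = V_srs / V_st = 0.835561/0.683524 = 1.2224

RE ≈ 1.222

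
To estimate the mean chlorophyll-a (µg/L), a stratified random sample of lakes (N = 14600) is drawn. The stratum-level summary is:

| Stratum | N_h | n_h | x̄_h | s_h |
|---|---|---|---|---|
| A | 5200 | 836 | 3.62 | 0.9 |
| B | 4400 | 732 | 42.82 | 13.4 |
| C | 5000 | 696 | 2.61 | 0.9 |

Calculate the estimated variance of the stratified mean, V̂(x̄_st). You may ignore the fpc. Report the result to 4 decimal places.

V̂(x̄_st) ≈ 0.0225

V̂(x̄_st) = Σ W_h² s_h²/n_h, with W_h = N_h/N and N = 14600:
  stratum A: (5200/14600)²·0.9²/836 = 0.000122908
  stratum B: (4400/14600)²·13.4²/732 = 0.0222791
  stratum C: (5000/14600)²·0.9²/696 = 0.000136493
V̂(x̄_st) = 0.0225385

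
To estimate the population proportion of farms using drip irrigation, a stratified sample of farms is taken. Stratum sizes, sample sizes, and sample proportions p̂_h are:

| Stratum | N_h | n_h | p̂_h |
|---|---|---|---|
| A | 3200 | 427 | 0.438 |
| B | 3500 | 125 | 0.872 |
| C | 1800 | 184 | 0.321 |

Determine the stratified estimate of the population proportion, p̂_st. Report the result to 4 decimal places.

p̂_st ≈ 0.5919

N = 8500; stratum weights W_h = N_h/N.
p̂_st = Σ W_h p̂_h = (3200·0.438 + 3500·0.872 + 1800·0.321)/8500 = 0.59193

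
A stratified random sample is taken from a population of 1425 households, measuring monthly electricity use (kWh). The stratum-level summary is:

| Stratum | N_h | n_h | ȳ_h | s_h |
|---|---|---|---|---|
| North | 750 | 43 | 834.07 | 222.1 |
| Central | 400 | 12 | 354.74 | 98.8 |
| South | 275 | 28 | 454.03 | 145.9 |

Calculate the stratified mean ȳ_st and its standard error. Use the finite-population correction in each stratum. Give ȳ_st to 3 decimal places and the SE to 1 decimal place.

ȳ_st ≈ 626.180, SE ≈ 19.7

ȳ_st = Σ W_h ȳ_h = (750·834.07 + 400·354.74 + 275·454.03)/1425 = 626.18018
V̂(ȳ_st) = Σ W_h² (1 − n_h/N_h) s_h²/n_h, with W_h = N_h/N and N = 1425:
  stratum North: (750/1425)²·(1 − 43/750)·222.1²/43 = 299.557
  stratum Central: (400/1425)²·(1 − 12/400)·98.8²/12 = 62.172
  stratum South: (275/1425)²·(1 − 28/275)·145.9²/28 = 25.4304
V̂(ȳ_st) = 387.159
SE(ȳ_st) = √387.159 = 19.6764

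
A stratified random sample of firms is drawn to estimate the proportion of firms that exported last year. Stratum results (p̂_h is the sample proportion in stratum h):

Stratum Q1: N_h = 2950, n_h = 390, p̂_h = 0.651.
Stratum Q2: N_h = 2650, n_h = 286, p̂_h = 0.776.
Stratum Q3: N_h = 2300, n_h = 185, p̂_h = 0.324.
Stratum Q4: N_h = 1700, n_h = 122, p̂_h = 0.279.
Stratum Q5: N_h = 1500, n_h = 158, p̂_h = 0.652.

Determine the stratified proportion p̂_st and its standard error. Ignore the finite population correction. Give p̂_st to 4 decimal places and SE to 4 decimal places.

p̂_st ≈ 0.5562, SE ≈ 0.0139

N = 11100; stratum weights W_h = N_h/N.
p̂_st = Σ W_h p̂_h = (2950·0.651 + 2650·0.776 + 2300·0.324 + 1700·0.279 + 1500·0.652)/11100 = 0.55625
V̂(p̂_st) = Σ W_h² p̂_h(1−p̂_h)/(n_h−1):
  stratum Q1: (2950/11100)²·0.651·0.349/389 = 4.12529e-05
  stratum Q2: (2650/11100)²·0.776·0.224/285 = 3.47625e-05
  stratum Q3: (2300/11100)²·0.324·0.676/184 = 5.11074e-05
  stratum Q4: (1700/11100)²·0.279·0.721/121 = 3.89947e-05
  stratum Q5: (1500/11100)²·0.652·0.348/157 = 2.63915e-05
V̂(p̂_st) = 0.000192509; SE = √V̂ = 0.0138748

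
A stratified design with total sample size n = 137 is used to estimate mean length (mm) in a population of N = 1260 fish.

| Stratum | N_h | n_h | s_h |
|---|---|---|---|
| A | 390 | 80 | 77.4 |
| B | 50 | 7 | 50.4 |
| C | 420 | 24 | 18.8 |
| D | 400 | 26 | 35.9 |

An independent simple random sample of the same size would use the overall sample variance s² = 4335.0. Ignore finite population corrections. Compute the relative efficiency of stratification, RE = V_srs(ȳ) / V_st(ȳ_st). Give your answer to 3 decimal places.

V̂(ȳ_st) = Σ W_h² s_h²/n_h, with W_h = N_h/N and N = 1260:
  stratum A: (390/1260)²·77.4²/80 = 7.17431
  stratum B: (50/1260)²·50.4²/7 = 0.571429
  stratum C: (420/1260)²·18.8²/24 = 1.6363
  stratum D: (400/1260)²·35.9²/26 = 4.99568
V_st = 14.3777
V_srs = s²/n = 4335.0/137 = 31.6423
Relative efficiency = V_srs / V_st = 31.6423/14.3777 = 2.2008

RE ≈ 2.201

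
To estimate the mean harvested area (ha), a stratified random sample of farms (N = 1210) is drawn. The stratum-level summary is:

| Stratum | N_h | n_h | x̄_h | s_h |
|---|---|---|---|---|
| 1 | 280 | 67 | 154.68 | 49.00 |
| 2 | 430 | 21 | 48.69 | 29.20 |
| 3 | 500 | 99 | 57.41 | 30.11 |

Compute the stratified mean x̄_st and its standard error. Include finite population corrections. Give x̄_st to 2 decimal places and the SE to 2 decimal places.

x̄_st ≈ 76.82, SE ≈ 2.76

x̄_st = Σ W_h x̄_h = (280·154.68 + 430·48.69 + 500·57.41)/1210 = 76.81992
V̂(x̄_st) = Σ W_h² (1 − n_h/N_h) s_h²/n_h, with W_h = N_h/N and N = 1210:
  stratum 1: (280/1210)²·(1 − 67/280)·49.00²/67 = 1.45977
  stratum 2: (430/1210)²·(1 − 21/430)·29.20²/21 = 4.87716
  stratum 3: (500/1210)²·(1 − 99/500)·30.11²/99 = 1.25409
V̂(x̄_st) = 7.59103
SE(x̄_st) = √7.59103 = 2.75518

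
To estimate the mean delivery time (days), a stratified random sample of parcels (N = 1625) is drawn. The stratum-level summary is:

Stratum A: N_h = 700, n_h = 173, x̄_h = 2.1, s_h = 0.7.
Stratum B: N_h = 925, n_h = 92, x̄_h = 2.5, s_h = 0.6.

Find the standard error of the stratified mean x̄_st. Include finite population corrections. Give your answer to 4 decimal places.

SE(x̄_st) ≈ 0.0392

V̂(x̄_st) = Σ W_h² (1 − n_h/N_h) s_h²/n_h, with W_h = N_h/N and N = 1625:
  stratum A: (700/1625)²·(1 − 173/700)·0.7²/173 = 0.000395687
  stratum B: (925/1625)²·(1 − 92/925)·0.6²/92 = 0.00114181
V̂(x̄_st) = 0.0015375
SE(x̄_st) = √0.0015375 = 0.039211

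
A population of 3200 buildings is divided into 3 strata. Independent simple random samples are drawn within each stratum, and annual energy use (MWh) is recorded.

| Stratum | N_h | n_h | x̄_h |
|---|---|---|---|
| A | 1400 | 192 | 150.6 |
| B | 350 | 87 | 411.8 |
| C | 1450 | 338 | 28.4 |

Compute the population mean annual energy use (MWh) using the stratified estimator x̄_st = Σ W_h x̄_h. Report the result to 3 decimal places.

x̄_st ≈ 123.797

N = Σ N_h = 3200. Stratum weights W_h = N_h/N.
x̄_st = (1400·150.6 + 350·411.8 + 1450·28.4) / 3200 = 123.79688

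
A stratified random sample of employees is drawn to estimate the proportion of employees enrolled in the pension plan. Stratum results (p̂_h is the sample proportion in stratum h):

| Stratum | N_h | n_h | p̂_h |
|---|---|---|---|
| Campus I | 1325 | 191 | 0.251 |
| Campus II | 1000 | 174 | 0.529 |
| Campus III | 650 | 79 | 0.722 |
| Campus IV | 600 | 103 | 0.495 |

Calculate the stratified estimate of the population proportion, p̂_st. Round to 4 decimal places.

p̂_st ≈ 0.4553

N = 3575; stratum weights W_h = N_h/N.
p̂_st = Σ W_h p̂_h = (1325·0.251 + 1000·0.529 + 650·0.722 + 600·0.495)/3575 = 0.45535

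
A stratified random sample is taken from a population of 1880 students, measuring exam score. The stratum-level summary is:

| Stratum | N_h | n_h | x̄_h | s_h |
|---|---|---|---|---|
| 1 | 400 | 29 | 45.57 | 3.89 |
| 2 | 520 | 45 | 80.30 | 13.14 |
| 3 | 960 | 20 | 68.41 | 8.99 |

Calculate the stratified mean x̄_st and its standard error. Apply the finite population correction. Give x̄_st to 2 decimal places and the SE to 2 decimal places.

x̄_st ≈ 66.84, SE ≈ 1.15

x̄_st = Σ W_h x̄_h = (400·45.57 + 520·80.30 + 960·68.41)/1880 = 66.83915
V̂(x̄_st) = Σ W_h² (1 − n_h/N_h) s_h²/n_h, with W_h = N_h/N and N = 1880:
  stratum 1: (400/1880)²·(1 − 29/400)·3.89²/29 = 0.0219088
  stratum 2: (520/1880)²·(1 − 45/520)·13.14²/45 = 0.268139
  stratum 3: (960/1880)²·(1 − 20/960)·8.99²/20 = 1.03175
V̂(x̄_st) = 1.32179
SE(x̄_st) = √1.32179 = 1.14969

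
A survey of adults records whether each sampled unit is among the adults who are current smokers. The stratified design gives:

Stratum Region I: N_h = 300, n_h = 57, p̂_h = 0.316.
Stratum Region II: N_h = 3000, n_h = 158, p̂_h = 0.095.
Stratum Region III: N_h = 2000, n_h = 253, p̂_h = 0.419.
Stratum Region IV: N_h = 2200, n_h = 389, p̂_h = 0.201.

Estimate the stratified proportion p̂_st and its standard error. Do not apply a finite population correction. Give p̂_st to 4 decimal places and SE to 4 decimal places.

p̂_st ≈ 0.2213, SE ≈ 0.0141

N = 7500; stratum weights W_h = N_h/N.
p̂_st = Σ W_h p̂_h = (300·0.316 + 3000·0.095 + 2000·0.419 + 2200·0.201)/7500 = 0.22133
V̂(p̂_st) = Σ W_h² p̂_h(1−p̂_h)/(n_h−1):
  stratum Region I: (300/7500)²·0.316·0.684/56 = 6.17554e-06
  stratum Region II: (3000/7500)²·0.095·0.905/157 = 8.76178e-05
  stratum Region III: (2000/7500)²·0.419·0.581/252 = 6.86953e-05
  stratum Region IV: (2200/7500)²·0.201·0.799/388 = 3.56151e-05
V̂(p̂_st) = 0.000198104; SE = √V̂ = 0.0140749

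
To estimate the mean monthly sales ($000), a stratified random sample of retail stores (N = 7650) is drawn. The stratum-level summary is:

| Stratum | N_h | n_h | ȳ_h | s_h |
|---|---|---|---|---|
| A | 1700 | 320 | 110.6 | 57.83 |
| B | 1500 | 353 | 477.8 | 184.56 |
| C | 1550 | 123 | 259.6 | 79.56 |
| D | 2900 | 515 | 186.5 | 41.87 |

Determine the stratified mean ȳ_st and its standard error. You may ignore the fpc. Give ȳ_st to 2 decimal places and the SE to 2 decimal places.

ȳ_st = Σ W_h ȳ_h = (1700·110.6 + 1500·477.8 + 1550·259.6 + 2900·186.5)/7650 = 241.56209
V̂(ȳ_st) = Σ W_h² s_h²/n_h, with W_h = N_h/N and N = 7650:
  stratum A: (1700/7650)²·57.83²/320 = 0.516097
  stratum B: (1500/7650)²·184.56²/353 = 3.70988
  stratum C: (1550/7650)²·79.56²/123 = 2.11264
  stratum D: (2900/7650)²·41.87²/515 = 0.489184
V̂(ȳ_st) = 6.8278
SE(ȳ_st) = √6.8278 = 2.61301

ȳ_st ≈ 241.56, SE ≈ 2.61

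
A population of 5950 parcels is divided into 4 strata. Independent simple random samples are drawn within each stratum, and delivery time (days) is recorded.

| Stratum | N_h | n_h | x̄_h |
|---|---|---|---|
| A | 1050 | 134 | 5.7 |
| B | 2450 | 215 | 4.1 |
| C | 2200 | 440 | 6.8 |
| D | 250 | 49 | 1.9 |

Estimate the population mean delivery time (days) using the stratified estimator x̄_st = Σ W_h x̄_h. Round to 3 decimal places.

x̄_st ≈ 5.288

N = Σ N_h = 5950. Stratum weights W_h = N_h/N.
x̄_st = (1050·5.7 + 2450·4.1 + 2200·6.8 + 250·1.9) / 5950 = 5.28824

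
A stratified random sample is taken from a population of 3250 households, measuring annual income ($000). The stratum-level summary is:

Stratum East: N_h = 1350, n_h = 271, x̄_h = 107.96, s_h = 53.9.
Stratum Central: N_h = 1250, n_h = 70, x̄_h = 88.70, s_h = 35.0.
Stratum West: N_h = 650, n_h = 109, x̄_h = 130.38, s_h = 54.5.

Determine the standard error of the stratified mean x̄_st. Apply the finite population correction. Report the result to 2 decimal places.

SE(x̄_st) ≈ 2.20

V̂(x̄_st) = Σ W_h² (1 − n_h/N_h) s_h²/n_h, with W_h = N_h/N and N = 3250:
  stratum East: (1350/3250)²·(1 − 271/1350)·53.9²/271 = 1.47842
  stratum Central: (1250/3250)²·(1 − 70/1250)·35.0²/70 = 2.44379
  stratum West: (650/3250)²·(1 − 109/650)·54.5²/109 = 0.907215
V̂(x̄_st) = 4.82942
SE(x̄_st) = √4.82942 = 2.19759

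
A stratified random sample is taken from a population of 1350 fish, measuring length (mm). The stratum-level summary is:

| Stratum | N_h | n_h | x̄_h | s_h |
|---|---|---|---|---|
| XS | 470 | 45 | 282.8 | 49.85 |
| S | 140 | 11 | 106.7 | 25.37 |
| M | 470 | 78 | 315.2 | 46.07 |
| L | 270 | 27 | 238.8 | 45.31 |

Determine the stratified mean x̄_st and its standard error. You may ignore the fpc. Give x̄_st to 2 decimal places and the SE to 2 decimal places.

x̄_st = Σ W_h x̄_h = (470·282.8 + 140·106.7 + 470·315.2 + 270·238.8)/1350 = 267.01778
V̂(x̄_st) = Σ W_h² s_h²/n_h, with W_h = N_h/N and N = 1350:
  stratum XS: (470/1350)²·49.85²/45 = 6.69339
  stratum S: (140/1350)²·25.37²/11 = 0.62927
  stratum M: (470/1350)²·46.07²/78 = 3.29815
  stratum L: (270/1350)²·45.31²/27 = 3.04148
V̂(x̄_st) = 13.6623
SE(x̄_st) = √13.6623 = 3.69625

x̄_st ≈ 267.02, SE ≈ 3.70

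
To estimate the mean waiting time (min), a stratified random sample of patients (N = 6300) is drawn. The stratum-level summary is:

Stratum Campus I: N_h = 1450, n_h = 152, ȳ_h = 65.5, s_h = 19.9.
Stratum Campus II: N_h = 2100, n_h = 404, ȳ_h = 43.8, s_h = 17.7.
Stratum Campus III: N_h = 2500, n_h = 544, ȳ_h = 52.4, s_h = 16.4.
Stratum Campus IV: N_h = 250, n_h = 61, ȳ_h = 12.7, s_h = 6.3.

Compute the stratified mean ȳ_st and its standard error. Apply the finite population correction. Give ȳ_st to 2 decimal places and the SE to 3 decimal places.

ȳ_st ≈ 50.97, SE ≈ 0.505

ȳ_st = Σ W_h ȳ_h = (1450·65.5 + 2100·43.8 + 2500·52.4 + 250·12.7)/6300 = 50.97302
V̂(ȳ_st) = Σ W_h² (1 − n_h/N_h) s_h²/n_h, with W_h = N_h/N and N = 6300:
  stratum Campus I: (1450/6300)²·(1 − 152/1450)·19.9²/152 = 0.123545
  stratum Campus II: (2100/6300)²·(1 − 404/2100)·17.7²/404 = 0.0695872
  stratum Campus III: (2500/6300)²·(1 − 544/2500)·16.4²/544 = 0.0609139
  stratum Campus IV: (250/6300)²·(1 − 61/250)·6.3²/61 = 0.00077459
V̂(ȳ_st) = 0.25482
SE(ȳ_st) = √0.25482 = 0.504797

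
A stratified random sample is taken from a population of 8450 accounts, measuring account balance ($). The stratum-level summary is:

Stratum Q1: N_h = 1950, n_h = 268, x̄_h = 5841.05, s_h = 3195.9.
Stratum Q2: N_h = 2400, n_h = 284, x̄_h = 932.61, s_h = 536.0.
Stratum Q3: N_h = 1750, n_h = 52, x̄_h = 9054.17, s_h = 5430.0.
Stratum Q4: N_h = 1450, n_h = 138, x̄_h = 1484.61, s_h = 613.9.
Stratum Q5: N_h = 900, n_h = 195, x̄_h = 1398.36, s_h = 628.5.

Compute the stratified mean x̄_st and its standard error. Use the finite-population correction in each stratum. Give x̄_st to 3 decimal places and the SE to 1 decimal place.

x̄_st ≈ 3891.635, SE ≈ 159.7

x̄_st = Σ W_h x̄_h = (1950·5841.05 + 2400·932.61 + 1750·9054.17 + 1450·1484.61 + 900·1398.36)/8450 = 3891.63521
V̂(x̄_st) = Σ W_h² (1 − n_h/N_h) s_h²/n_h, with W_h = N_h/N and N = 8450:
  stratum Q1: (1950/8450)²·(1 − 268/1950)·3195.9²/268 = 1750.65
  stratum Q2: (2400/8450)²·(1 − 284/2400)·536.0²/284 = 71.949
  stratum Q3: (1750/8450)²·(1 − 52/1750)·5430.0²/52 = 23597.1
  stratum Q4: (1450/8450)²·(1 − 138/1450)·613.9²/138 = 72.762
  stratum Q5: (900/8450)²·(1 − 195/900)·628.5²/195 = 18.0009
V̂(x̄_st) = 25510.5
SE(x̄_st) = √25510.5 = 159.72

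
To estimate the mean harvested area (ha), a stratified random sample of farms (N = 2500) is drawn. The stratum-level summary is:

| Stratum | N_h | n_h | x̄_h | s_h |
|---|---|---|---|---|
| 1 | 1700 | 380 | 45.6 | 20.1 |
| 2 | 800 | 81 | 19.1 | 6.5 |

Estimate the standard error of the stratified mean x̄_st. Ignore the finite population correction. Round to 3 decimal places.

SE(x̄_st) ≈ 0.738

V̂(x̄_st) = Σ W_h² s_h²/n_h, with W_h = N_h/N and N = 2500:
  stratum 1: (1700/2500)²·20.1²/380 = 0.491616
  stratum 2: (800/2500)²·6.5²/81 = 0.0534123
V̂(x̄_st) = 0.545029
SE(x̄_st) = √0.545029 = 0.738261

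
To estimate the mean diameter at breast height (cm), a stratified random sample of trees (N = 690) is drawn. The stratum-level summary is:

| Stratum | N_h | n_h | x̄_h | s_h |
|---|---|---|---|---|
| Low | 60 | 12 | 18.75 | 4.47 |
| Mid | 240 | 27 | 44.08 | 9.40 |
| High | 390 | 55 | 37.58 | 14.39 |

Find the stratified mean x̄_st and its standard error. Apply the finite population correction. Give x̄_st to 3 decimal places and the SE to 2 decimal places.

x̄_st = Σ W_h x̄_h = (60·18.75 + 240·44.08 + 390·37.58)/690 = 38.20348
V̂(x̄_st) = Σ W_h² (1 − n_h/N_h) s_h²/n_h, with W_h = N_h/N and N = 690:
  stratum Low: (60/690)²·(1 − 12/60)·4.47²/12 = 0.0100723
  stratum Mid: (240/690)²·(1 − 27/240)·9.40²/27 = 0.351386
  stratum High: (390/690)²·(1 − 55/390)·14.39²/55 = 1.03317
V̂(x̄_st) = 1.39462
SE(x̄_st) = √1.39462 = 1.18094

x̄_st ≈ 38.203, SE ≈ 1.18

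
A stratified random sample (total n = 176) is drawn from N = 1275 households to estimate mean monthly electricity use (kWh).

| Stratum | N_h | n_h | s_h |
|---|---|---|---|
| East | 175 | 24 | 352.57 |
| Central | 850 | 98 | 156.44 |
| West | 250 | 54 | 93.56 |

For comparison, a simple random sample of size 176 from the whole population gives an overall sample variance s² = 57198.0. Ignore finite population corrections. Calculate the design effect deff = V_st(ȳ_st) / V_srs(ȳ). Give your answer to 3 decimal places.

deff ≈ 0.661

V̂(ȳ_st) = Σ W_h² s_h²/n_h, with W_h = N_h/N and N = 1275:
  stratum East: (175/1275)²·352.57²/24 = 97.5742
  stratum Central: (850/1275)²·156.44²/98 = 110.991
  stratum West: (250/1275)²·93.56²/54 = 6.23227
V_st = 214.797
V_srs = s²/n = 57198.0/176 = 324.989
deff = V_st / V_srs = 214.797/324.989 = 0.6609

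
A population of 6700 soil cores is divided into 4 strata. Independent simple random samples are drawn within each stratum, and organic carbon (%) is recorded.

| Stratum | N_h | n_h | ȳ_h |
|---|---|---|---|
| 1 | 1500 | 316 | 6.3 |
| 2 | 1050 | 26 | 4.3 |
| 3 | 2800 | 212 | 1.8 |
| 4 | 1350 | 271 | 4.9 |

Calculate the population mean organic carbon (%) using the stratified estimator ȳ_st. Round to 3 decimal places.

ȳ_st ≈ 3.824

N = Σ N_h = 6700. Stratum weights W_h = N_h/N.
ȳ_st = (1500·6.3 + 1050·4.3 + 2800·1.8 + 1350·4.9) / 6700 = 3.82388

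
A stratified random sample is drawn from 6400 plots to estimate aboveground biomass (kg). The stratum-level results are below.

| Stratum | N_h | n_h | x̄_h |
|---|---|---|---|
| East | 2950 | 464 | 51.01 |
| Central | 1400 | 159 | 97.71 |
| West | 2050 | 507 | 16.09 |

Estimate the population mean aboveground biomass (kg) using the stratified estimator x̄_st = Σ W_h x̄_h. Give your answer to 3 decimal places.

N = Σ N_h = 6400. Stratum weights W_h = N_h/N.
x̄_st = (2950·51.01 + 1400·97.71 + 2050·16.09) / 6400 = 50.04031

x̄_st ≈ 50.040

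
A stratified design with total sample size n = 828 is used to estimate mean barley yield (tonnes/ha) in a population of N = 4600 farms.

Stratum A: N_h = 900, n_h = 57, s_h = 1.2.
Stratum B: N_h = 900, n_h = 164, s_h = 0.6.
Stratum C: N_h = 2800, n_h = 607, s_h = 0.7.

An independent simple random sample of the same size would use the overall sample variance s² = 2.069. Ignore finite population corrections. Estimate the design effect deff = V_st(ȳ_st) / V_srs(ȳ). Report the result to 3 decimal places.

V̂(ȳ_st) = Σ W_h² s_h²/n_h, with W_h = N_h/N and N = 4600:
  stratum A: (900/4600)²·1.2²/57 = 0.000967068
  stratum B: (900/4600)²·0.6²/164 = 8.40288e-05
  stratum C: (2800/4600)²·0.7²/607 = 0.000299094
V_st = 0.00135019
V_srs = s²/n = 2.069/828 = 0.00249879
deff = V_st / V_srs = 0.00135019/0.00249879 = 0.5403

deff ≈ 0.540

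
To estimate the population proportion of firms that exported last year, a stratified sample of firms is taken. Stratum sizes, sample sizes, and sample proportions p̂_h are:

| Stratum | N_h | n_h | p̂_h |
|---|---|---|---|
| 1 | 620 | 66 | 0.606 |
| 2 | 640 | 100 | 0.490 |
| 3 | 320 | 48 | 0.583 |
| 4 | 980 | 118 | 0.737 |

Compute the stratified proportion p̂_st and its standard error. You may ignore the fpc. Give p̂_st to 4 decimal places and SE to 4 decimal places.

N = 2560; stratum weights W_h = N_h/N.
p̂_st = Σ W_h p̂_h = (620·0.606 + 640·0.490 + 320·0.583 + 980·0.737)/2560 = 0.62427
V̂(p̂_st) = Σ W_h² p̂_h(1−p̂_h)/(n_h−1):
  stratum 1: (620/2560)²·0.606·0.394/65 = 0.000215456
  stratum 2: (640/2560)²·0.490·0.510/99 = 0.000157765
  stratum 3: (320/2560)²·0.583·0.417/47 = 8.08215e-05
  stratum 4: (980/2560)²·0.737·0.263/117 = 0.000242778
V̂(p̂_st) = 0.000696821; SE = √V̂ = 0.0263974

p̂_st ≈ 0.6243, SE ≈ 0.0264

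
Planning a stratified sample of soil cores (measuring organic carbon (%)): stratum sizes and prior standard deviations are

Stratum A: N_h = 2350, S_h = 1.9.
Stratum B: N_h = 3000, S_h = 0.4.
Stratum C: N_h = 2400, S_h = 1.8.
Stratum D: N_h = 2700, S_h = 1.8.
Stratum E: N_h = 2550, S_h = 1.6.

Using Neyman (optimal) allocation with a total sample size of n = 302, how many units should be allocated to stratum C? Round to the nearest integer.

Neyman allocation: n_h = n · N_h S_h / Σ N_i S_i, with n = 302.
  stratum A: N_h·S_h = 2350·1.9 = 4465.00
  stratum B: N_h·S_h = 3000·0.4 = 1200.00
  stratum C: N_h·S_h = 2400·1.8 = 4320.00
  stratum D: N_h·S_h = 2700·1.8 = 4860.00
  stratum E: N_h·S_h = 2550·1.6 = 4080.00
Σ N_h S_h = 18925.00
n for stratum C = 302·4320.00/18925.00 = 68.937 → 69

69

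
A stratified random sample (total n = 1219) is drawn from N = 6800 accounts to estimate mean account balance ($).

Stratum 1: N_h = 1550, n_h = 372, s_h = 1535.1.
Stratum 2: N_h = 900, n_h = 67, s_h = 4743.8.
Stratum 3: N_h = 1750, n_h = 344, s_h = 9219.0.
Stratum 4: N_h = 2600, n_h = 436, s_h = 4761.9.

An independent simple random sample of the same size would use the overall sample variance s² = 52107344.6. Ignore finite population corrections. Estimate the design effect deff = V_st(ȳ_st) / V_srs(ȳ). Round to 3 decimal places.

V̂(ȳ_st) = Σ W_h² s_h²/n_h, with W_h = N_h/N and N = 6800:
  stratum 1: (1550/6800)²·1535.1²/372 = 329.136
  stratum 2: (900/6800)²·4743.8²/67 = 5883.63
  stratum 3: (1750/6800)²·9219.0²/344 = 16363.2
  stratum 4: (2600/6800)²·4761.9²/436 = 7603.31
V_st = 30179.2
V_srs = s²/n = 52107344.6/1219 = 42746
deff = V_st / V_srs = 30179.2/42746 = 0.7060

deff ≈ 0.706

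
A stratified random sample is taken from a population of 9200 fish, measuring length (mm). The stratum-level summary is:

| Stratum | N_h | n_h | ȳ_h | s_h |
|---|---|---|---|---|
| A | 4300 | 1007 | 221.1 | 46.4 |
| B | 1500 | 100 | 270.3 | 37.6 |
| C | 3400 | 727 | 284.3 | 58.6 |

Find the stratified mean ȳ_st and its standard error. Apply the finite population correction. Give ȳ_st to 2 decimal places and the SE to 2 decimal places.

ȳ_st = Σ W_h ȳ_h = (4300·221.1 + 1500·270.3 + 3400·284.3)/9200 = 252.47826
V̂(ȳ_st) = Σ W_h² (1 − n_h/N_h) s_h²/n_h, with W_h = N_h/N and N = 9200:
  stratum A: (4300/9200)²·(1 − 1007/4300)·46.4²/1007 = 0.357677
  stratum B: (1500/9200)²·(1 − 100/1500)·37.6²/100 = 0.350767
  stratum C: (3400/9200)²·(1 − 727/3400)·58.6²/727 = 0.507181
V̂(ȳ_st) = 1.21563
SE(ȳ_st) = √1.21563 = 1.10255

ȳ_st ≈ 252.48, SE ≈ 1.10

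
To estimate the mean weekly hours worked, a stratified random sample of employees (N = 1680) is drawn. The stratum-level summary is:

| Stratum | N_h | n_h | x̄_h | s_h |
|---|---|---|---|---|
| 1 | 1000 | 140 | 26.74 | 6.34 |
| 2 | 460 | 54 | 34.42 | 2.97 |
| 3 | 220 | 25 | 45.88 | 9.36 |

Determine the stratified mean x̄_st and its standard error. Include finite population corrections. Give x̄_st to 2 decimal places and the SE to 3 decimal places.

x̄_st ≈ 31.35, SE ≈ 0.389

x̄_st = Σ W_h x̄_h = (1000·26.74 + 460·34.42 + 220·45.88)/1680 = 31.34929
V̂(x̄_st) = Σ W_h² (1 − n_h/N_h) s_h²/n_h, with W_h = N_h/N and N = 1680:
  stratum 1: (1000/1680)²·(1 − 140/1000)·6.34²/140 = 0.0874843
  stratum 2: (460/1680)²·(1 − 54/460)·2.97²/54 = 0.010809
  stratum 3: (220/1680)²·(1 − 25/220)·9.36²/25 = 0.053266
V̂(x̄_st) = 0.151559
SE(x̄_st) = √0.151559 = 0.389306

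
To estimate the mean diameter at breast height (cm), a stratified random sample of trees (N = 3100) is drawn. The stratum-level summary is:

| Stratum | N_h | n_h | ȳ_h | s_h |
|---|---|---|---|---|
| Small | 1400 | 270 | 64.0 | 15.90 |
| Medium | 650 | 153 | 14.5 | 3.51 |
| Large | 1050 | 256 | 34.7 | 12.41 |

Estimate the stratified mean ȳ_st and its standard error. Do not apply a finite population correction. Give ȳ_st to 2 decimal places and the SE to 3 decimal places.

ȳ_st ≈ 43.70, SE ≈ 0.513

ȳ_st = Σ W_h ȳ_h = (1400·64.0 + 650·14.5 + 1050·34.7)/3100 = 43.69677
V̂(ȳ_st) = Σ W_h² s_h²/n_h, with W_h = N_h/N and N = 3100:
  stratum Small: (1400/3100)²·15.90²/270 = 0.190969
  stratum Medium: (650/3100)²·3.51²/153 = 0.00354019
  stratum Large: (1050/3100)²·12.41²/256 = 0.0690174
V̂(ȳ_st) = 0.263527
SE(ȳ_st) = √0.263527 = 0.513349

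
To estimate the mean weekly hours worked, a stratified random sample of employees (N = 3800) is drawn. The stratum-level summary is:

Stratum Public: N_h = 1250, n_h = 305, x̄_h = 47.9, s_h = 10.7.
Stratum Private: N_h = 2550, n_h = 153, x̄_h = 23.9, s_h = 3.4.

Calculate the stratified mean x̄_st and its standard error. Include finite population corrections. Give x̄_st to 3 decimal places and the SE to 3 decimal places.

x̄_st = Σ W_h x̄_h = (1250·47.9 + 2550·23.9)/3800 = 31.79474
V̂(x̄_st) = Σ W_h² (1 − n_h/N_h) s_h²/n_h, with W_h = N_h/N and N = 3800:
  stratum Public: (1250/3800)²·(1 − 305/1250)·10.7²/305 = 0.0307074
  stratum Private: (2550/3800)²·(1 − 153/2550)·3.4²/153 = 0.0319821
V̂(x̄_st) = 0.0626895
SE(x̄_st) = √0.0626895 = 0.250379

x̄_st ≈ 31.795, SE ≈ 0.250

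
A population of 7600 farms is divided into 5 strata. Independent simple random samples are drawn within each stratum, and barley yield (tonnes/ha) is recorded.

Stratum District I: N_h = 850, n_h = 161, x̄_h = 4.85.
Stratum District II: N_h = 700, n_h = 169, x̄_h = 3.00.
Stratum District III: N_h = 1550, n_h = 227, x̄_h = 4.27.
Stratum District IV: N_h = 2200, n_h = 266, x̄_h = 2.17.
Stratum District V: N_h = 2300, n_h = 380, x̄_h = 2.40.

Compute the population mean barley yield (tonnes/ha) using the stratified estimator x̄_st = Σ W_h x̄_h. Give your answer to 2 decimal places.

x̄_st ≈ 3.04

N = Σ N_h = 7600. Stratum weights W_h = N_h/N.
x̄_st = (850·4.85 + 700·3.00 + 1550·4.27 + 2200·2.17 + 2300·2.40) / 7600 = 3.0441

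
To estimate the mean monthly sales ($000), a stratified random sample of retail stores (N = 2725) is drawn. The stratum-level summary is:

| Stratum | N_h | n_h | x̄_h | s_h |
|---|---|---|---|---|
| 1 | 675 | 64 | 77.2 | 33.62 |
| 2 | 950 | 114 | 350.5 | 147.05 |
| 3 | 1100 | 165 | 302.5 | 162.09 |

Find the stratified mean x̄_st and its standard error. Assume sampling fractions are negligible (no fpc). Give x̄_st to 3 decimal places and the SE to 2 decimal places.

x̄_st ≈ 263.426, SE ≈ 7.08

x̄_st = Σ W_h x̄_h = (675·77.2 + 950·350.5 + 1100·302.5)/2725 = 263.42569
V̂(x̄_st) = Σ W_h² s_h²/n_h, with W_h = N_h/N and N = 2725:
  stratum 1: (675/2725)²·33.62²/64 = 1.08365
  stratum 2: (950/2725)²·147.05²/114 = 23.0536
  stratum 3: (1100/2725)²·162.09²/165 = 25.9466
V̂(x̄_st) = 50.0839
SE(x̄_st) = √50.0839 = 7.077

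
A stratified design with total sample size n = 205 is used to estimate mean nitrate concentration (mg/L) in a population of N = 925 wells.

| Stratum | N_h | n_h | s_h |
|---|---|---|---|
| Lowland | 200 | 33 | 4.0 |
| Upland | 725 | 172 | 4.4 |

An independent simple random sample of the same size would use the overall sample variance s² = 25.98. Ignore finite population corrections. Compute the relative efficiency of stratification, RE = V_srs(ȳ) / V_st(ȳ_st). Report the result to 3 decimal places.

RE ≈ 1.380

V̂(ȳ_st) = Σ W_h² s_h²/n_h, with W_h = N_h/N and N = 925:
  stratum Lowland: (200/925)²·4.0²/33 = 0.0226664
  stratum Upland: (725/925)²·4.4²/172 = 0.0691464
V_st = 0.0918128
V_srs = s²/n = 25.98/205 = 0.126732
Relative efficiency = V_srs / V_st = 0.126732/0.0918128 = 1.3803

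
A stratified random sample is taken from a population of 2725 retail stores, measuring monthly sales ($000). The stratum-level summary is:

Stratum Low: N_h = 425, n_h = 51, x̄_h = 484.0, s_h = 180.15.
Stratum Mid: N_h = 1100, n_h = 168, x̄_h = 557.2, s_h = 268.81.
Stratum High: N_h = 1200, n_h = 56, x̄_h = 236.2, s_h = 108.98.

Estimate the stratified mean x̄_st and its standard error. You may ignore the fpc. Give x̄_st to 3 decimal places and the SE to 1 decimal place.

x̄_st ≈ 404.426, SE ≈ 11.3

x̄_st = Σ W_h x̄_h = (425·484.0 + 1100·557.2 + 1200·236.2)/2725 = 404.42569
V̂(x̄_st) = Σ W_h² s_h²/n_h, with W_h = N_h/N and N = 2725:
  stratum Low: (425/2725)²·180.15²/51 = 15.479
  stratum Mid: (1100/2725)²·268.81²/168 = 70.0864
  stratum High: (1200/2725)²·108.98²/56 = 41.1278
V̂(x̄_st) = 126.693
SE(x̄_st) = √126.693 = 11.2558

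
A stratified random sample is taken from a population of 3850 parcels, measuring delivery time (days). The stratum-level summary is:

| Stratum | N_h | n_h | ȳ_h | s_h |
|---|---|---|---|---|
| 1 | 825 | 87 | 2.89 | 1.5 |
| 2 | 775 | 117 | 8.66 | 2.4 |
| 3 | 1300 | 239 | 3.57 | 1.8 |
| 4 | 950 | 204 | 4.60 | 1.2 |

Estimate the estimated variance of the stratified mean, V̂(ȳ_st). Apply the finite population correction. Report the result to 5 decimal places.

V̂(ȳ_st) ≈ 0.00436

V̂(ȳ_st) = Σ W_h² (1 − n_h/N_h) s_h²/n_h, with W_h = N_h/N and N = 3850:
  stratum 1: (825/3850)²·(1 − 87/825)·1.5²/87 = 0.00106231
  stratum 2: (775/3850)²·(1 − 117/775)·2.4²/117 = 0.00169372
  stratum 3: (1300/3850)²·(1 − 239/1300)·1.8²/239 = 0.00126149
  stratum 4: (950/3850)²·(1 − 204/950)·1.2²/204 = 0.0003375
V̂(ȳ_st) = 0.00435503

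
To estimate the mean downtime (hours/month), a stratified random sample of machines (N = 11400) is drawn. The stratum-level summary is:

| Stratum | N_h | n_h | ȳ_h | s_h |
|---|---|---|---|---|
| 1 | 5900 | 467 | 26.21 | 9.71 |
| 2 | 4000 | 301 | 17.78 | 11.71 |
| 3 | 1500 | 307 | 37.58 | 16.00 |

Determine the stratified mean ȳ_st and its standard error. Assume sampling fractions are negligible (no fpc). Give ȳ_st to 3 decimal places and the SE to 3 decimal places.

ȳ_st = Σ W_h ȳ_h = (5900·26.21 + 4000·17.78 + 1500·37.58)/11400 = 24.74816
V̂(ȳ_st) = Σ W_h² s_h²/n_h, with W_h = N_h/N and N = 11400:
  stratum 1: (5900/11400)²·9.71²/467 = 0.0540774
  stratum 2: (4000/11400)²·11.71²/301 = 0.0560864
  stratum 3: (1500/11400)²·16.00²/307 = 0.0144369
V̂(ȳ_st) = 0.124601
SE(ȳ_st) = √0.124601 = 0.352988

ȳ_st ≈ 24.748, SE ≈ 0.353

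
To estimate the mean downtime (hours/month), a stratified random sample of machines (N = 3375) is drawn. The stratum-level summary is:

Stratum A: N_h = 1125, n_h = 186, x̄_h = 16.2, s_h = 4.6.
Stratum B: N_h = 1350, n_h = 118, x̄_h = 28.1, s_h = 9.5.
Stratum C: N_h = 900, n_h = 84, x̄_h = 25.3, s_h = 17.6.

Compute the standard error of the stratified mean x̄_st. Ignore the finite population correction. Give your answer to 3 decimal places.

V̂(x̄_st) = Σ W_h² s_h²/n_h, with W_h = N_h/N and N = 3375:
  stratum A: (1125/3375)²·4.6²/186 = 0.0126404
  stratum B: (1350/3375)²·9.5²/118 = 0.122373
  stratum C: (900/3375)²·17.6²/84 = 0.262231
V̂(x̄_st) = 0.397244
SE(x̄_st) = √0.397244 = 0.630273

SE(x̄_st) ≈ 0.630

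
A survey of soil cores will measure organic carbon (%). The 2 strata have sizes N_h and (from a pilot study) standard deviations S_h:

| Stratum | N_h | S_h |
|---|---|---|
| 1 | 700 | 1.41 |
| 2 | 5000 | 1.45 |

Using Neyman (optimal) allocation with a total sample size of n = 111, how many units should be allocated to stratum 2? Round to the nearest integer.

Neyman allocation: n_h = n · N_h S_h / Σ N_i S_i, with n = 111.
  stratum 1: N_h·S_h = 700·1.41 = 987.00
  stratum 2: N_h·S_h = 5000·1.45 = 7250.00
Σ N_h S_h = 8237.00
n for stratum 2 = 111·7250.00/8237.00 = 97.699 → 98

98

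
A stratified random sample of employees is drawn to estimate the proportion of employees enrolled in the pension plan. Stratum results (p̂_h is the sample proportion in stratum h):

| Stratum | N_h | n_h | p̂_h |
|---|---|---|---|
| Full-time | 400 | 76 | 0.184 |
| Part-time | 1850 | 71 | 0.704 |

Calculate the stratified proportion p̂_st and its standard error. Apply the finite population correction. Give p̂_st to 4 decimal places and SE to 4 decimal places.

p̂_st ≈ 0.6116, SE ≈ 0.0446

N = 2250; stratum weights W_h = N_h/N.
p̂_st = Σ W_h p̂_h = (400·0.184 + 1850·0.704)/2250 = 0.61156
V̂(p̂_st) = Σ W_h² (1 − n_h/N_h) p̂_h(1−p̂_h)/(n_h−1):
  stratum Full-time: (400/2250)²·(1 − 76/400)·0.184·0.816/75 = 5.12492e-05
  stratum Part-time: (1850/2250)²·(1 − 71/1850)·0.704·0.296/70 = 0.0019353
V̂(p̂_st) = 0.00198655; SE = √V̂ = 0.0445708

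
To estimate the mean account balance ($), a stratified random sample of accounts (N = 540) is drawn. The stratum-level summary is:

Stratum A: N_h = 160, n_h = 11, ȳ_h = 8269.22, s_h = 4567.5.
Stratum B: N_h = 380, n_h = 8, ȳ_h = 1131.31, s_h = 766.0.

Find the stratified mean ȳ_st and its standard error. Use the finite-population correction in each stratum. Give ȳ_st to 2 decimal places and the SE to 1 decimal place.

ȳ_st ≈ 3246.25, SE ≈ 436.6

ȳ_st = Σ W_h ȳ_h = (160·8269.22 + 380·1131.31)/540 = 3246.24630
V̂(ȳ_st) = Σ W_h² (1 − n_h/N_h) s_h²/n_h, with W_h = N_h/N and N = 540:
  stratum A: (160/540)²·(1 − 11/160)·4567.5²/11 = 155054
  stratum B: (380/540)²·(1 − 8/380)·766.0²/8 = 35555.5
V̂(ȳ_st) = 190610
SE(ȳ_st) = √190610 = 436.589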